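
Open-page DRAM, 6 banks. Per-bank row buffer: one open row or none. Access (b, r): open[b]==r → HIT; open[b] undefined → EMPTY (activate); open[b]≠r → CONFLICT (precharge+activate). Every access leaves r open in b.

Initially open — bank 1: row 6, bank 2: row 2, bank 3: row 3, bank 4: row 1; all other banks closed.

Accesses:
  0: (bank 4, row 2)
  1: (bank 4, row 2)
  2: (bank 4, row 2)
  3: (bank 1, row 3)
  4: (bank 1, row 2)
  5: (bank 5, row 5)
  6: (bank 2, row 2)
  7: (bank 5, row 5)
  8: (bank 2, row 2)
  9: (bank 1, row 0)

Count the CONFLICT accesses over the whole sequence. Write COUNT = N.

COUNT = 4

  [0] b4 r2: had r1 ⇒ C
  [1] b4 r2: had r2 ⇒ H
  [2] b4 r2: had r2 ⇒ H
  [3] b1 r3: had r6 ⇒ C
  [4] b1 r2: had r3 ⇒ C
  [5] b5 r5: no row ⇒ E
  [6] b2 r2: had r2 ⇒ H
  [7] b5 r5: had r5 ⇒ H
  [8] b2 r2: had r2 ⇒ H
  [9] b1 r0: had r2 ⇒ C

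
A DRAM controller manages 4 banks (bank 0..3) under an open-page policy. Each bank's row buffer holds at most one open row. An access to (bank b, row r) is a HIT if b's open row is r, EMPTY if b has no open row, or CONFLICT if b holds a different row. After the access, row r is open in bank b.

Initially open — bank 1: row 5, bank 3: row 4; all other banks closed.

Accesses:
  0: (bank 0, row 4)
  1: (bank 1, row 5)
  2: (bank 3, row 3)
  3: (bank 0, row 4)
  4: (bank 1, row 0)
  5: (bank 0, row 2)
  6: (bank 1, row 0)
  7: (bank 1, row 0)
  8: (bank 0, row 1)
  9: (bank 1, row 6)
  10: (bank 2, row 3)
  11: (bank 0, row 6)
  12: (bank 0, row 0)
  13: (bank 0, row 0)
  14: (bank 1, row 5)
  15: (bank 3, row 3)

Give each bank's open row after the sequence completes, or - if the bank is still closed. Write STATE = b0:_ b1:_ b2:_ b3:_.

STATE = b0:0 b1:5 b2:3 b3:3

#0 (0,4) E
#1 (1,5) H  (was 5)
#2 (3,3) C  (was 4)
#3 (0,4) H  (was 4)
#4 (1,0) C  (was 5)
#5 (0,2) C  (was 4)
#6 (1,0) H  (was 0)
#7 (1,0) H  (was 0)
#8 (0,1) C  (was 2)
#9 (1,6) C  (was 0)
#10 (2,3) E
#11 (0,6) C  (was 1)
#12 (0,0) C  (was 6)
#13 (0,0) H  (was 0)
#14 (1,5) C  (was 6)
#15 (3,3) H  (was 3)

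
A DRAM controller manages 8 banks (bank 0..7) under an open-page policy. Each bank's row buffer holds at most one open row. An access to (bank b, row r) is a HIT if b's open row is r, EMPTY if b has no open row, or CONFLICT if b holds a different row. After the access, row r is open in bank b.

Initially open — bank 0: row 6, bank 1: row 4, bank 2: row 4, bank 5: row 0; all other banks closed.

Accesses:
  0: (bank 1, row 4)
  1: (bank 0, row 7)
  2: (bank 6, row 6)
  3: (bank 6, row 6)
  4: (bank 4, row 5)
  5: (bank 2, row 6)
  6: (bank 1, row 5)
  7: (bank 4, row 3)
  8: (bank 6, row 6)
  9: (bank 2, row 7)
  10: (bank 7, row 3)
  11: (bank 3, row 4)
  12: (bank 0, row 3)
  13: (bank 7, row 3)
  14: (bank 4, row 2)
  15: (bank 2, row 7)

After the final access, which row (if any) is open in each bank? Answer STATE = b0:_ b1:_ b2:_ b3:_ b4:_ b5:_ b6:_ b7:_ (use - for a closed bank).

STATE = b0:3 b1:5 b2:7 b3:4 b4:2 b5:0 b6:6 b7:3

step 0: bank1 4->4 [HIT]
step 1: bank0 6->7 [CONFLICT]
step 2: bank6 None->6 [EMPTY]
step 3: bank6 6->6 [HIT]
step 4: bank4 None->5 [EMPTY]
step 5: bank2 4->6 [CONFLICT]
step 6: bank1 4->5 [CONFLICT]
step 7: bank4 5->3 [CONFLICT]
step 8: bank6 6->6 [HIT]
step 9: bank2 6->7 [CONFLICT]
step 10: bank7 None->3 [EMPTY]
step 11: bank3 None->4 [EMPTY]
step 12: bank0 7->3 [CONFLICT]
step 13: bank7 3->3 [HIT]
step 14: bank4 3->2 [CONFLICT]
step 15: bank2 7->7 [HIT]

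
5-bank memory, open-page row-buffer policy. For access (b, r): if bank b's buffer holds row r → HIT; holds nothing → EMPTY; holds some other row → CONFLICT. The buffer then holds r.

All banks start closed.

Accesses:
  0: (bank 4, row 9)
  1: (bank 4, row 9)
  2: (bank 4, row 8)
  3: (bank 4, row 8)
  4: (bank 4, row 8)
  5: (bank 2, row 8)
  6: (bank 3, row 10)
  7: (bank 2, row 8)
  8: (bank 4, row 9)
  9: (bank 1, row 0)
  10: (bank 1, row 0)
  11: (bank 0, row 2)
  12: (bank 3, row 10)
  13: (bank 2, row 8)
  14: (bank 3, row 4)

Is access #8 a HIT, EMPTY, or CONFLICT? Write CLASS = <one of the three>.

CLASS = CONFLICT

step 0: bank4 None->9 [EMPTY]
step 1: bank4 9->9 [HIT]
step 2: bank4 9->8 [CONFLICT]
step 3: bank4 8->8 [HIT]
step 4: bank4 8->8 [HIT]
step 5: bank2 None->8 [EMPTY]
step 6: bank3 None->10 [EMPTY]
step 7: bank2 8->8 [HIT]
step 8: bank4 8->9 [CONFLICT]
step 9: bank1 None->0 [EMPTY]
step 10: bank1 0->0 [HIT]
step 11: bank0 None->2 [EMPTY]
step 12: bank3 10->10 [HIT]
step 13: bank2 8->8 [HIT]
step 14: bank3 10->4 [CONFLICT]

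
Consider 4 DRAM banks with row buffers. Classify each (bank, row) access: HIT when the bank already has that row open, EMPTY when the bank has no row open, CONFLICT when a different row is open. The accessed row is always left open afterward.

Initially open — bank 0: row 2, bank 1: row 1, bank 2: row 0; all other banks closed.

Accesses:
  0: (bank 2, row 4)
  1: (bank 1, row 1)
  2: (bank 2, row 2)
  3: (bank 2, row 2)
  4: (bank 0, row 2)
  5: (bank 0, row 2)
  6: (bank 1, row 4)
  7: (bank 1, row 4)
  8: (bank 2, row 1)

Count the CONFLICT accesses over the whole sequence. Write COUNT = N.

COUNT = 4

0: bank 2 row 4 — prev 0 → CONFLICT
1: bank 1 row 1 — prev 1 → HIT
2: bank 2 row 2 — prev 4 → CONFLICT
3: bank 2 row 2 — prev 2 → HIT
4: bank 0 row 2 — prev 2 → HIT
5: bank 0 row 2 — prev 2 → HIT
6: bank 1 row 4 — prev 1 → CONFLICT
7: bank 1 row 4 — prev 4 → HIT
8: bank 2 row 1 — prev 2 → CONFLICT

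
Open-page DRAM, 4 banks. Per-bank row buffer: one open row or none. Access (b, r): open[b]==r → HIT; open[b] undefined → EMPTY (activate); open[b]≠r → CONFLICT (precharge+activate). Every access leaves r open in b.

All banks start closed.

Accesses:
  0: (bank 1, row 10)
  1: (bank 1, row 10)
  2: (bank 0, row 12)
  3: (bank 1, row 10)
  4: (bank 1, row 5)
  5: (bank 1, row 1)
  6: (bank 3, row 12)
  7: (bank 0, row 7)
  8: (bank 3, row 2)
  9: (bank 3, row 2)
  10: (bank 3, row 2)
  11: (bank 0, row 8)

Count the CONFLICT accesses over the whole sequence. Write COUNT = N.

COUNT = 5

#0 (1,10) E
#1 (1,10) H  (was 10)
#2 (0,12) E
#3 (1,10) H  (was 10)
#4 (1,5) C  (was 10)
#5 (1,1) C  (was 5)
#6 (3,12) E
#7 (0,7) C  (was 12)
#8 (3,2) C  (was 12)
#9 (3,2) H  (was 2)
#10 (3,2) H  (was 2)
#11 (0,8) C  (was 7)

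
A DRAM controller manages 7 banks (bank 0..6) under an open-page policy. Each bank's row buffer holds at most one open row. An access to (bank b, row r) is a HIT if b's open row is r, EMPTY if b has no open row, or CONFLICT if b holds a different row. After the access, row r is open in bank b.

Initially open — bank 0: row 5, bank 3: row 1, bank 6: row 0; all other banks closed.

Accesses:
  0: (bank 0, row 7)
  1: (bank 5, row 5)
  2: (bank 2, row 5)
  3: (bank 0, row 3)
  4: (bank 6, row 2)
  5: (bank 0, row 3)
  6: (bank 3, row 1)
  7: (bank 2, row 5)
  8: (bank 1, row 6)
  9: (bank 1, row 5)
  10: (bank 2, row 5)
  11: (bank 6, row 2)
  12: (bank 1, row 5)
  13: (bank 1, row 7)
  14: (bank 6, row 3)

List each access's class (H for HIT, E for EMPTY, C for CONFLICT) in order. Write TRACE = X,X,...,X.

TRACE = C,E,E,C,C,H,H,H,E,C,H,H,H,C,C

  [0] b0 r7: had r5 ⇒ C
  [1] b5 r5: no row ⇒ E
  [2] b2 r5: no row ⇒ E
  [3] b0 r3: had r7 ⇒ C
  [4] b6 r2: had r0 ⇒ C
  [5] b0 r3: had r3 ⇒ H
  [6] b3 r1: had r1 ⇒ H
  [7] b2 r5: had r5 ⇒ H
  [8] b1 r6: no row ⇒ E
  [9] b1 r5: had r6 ⇒ C
  [10] b2 r5: had r5 ⇒ H
  [11] b6 r2: had r2 ⇒ H
  [12] b1 r5: had r5 ⇒ H
  [13] b1 r7: had r5 ⇒ C
  [14] b6 r3: had r2 ⇒ C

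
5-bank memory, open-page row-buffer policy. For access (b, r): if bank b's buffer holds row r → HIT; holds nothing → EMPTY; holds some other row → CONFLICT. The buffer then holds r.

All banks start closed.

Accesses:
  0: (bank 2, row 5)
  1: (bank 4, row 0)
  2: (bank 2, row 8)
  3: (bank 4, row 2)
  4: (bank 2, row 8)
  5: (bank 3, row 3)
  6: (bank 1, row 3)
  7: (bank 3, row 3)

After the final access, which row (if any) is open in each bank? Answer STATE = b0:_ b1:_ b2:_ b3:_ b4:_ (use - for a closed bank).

step 0: bank2 None->5 [EMPTY]
step 1: bank4 None->0 [EMPTY]
step 2: bank2 5->8 [CONFLICT]
step 3: bank4 0->2 [CONFLICT]
step 4: bank2 8->8 [HIT]
step 5: bank3 None->3 [EMPTY]
step 6: bank1 None->3 [EMPTY]
step 7: bank3 3->3 [HIT]

STATE = b0:- b1:3 b2:8 b3:3 b4:2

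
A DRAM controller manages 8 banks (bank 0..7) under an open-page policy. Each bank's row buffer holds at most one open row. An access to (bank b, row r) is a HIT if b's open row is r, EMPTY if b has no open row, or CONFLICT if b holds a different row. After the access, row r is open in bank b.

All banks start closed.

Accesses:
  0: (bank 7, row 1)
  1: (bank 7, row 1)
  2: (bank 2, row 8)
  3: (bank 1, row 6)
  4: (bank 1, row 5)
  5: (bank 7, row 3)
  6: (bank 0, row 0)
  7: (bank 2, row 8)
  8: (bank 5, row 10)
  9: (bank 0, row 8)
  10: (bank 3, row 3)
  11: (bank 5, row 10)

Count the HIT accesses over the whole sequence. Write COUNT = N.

  [0] b7 r1: no row ⇒ E
  [1] b7 r1: had r1 ⇒ H
  [2] b2 r8: no row ⇒ E
  [3] b1 r6: no row ⇒ E
  [4] b1 r5: had r6 ⇒ C
  [5] b7 r3: had r1 ⇒ C
  [6] b0 r0: no row ⇒ E
  [7] b2 r8: had r8 ⇒ H
  [8] b5 r10: no row ⇒ E
  [9] b0 r8: had r0 ⇒ C
  [10] b3 r3: no row ⇒ E
  [11] b5 r10: had r10 ⇒ H

COUNT = 3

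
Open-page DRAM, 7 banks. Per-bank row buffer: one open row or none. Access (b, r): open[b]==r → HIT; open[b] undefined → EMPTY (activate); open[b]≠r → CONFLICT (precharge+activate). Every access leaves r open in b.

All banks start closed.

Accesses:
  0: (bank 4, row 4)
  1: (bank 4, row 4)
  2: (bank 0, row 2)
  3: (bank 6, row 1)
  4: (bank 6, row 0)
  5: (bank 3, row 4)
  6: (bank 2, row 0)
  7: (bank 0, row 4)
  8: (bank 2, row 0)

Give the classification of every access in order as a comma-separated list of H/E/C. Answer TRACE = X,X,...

#0 (4,4) E
#1 (4,4) H  (was 4)
#2 (0,2) E
#3 (6,1) E
#4 (6,0) C  (was 1)
#5 (3,4) E
#6 (2,0) E
#7 (0,4) C  (was 2)
#8 (2,0) H  (was 0)

TRACE = E,H,E,E,C,E,E,C,H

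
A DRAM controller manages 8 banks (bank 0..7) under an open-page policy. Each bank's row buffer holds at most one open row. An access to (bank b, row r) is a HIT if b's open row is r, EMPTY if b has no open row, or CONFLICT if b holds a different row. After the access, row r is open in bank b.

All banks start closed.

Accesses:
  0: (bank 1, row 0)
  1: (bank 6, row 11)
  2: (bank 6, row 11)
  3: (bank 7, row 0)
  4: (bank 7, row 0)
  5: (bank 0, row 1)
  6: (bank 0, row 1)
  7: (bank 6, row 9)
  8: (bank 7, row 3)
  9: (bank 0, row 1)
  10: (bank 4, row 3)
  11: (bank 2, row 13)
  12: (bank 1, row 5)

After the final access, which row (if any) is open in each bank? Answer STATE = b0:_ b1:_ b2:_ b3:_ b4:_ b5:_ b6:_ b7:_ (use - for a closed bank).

STATE = b0:1 b1:5 b2:13 b3:- b4:3 b5:- b6:9 b7:3

  [0] b1 r0: no row ⇒ E
  [1] b6 r11: no row ⇒ E
  [2] b6 r11: had r11 ⇒ H
  [3] b7 r0: no row ⇒ E
  [4] b7 r0: had r0 ⇒ H
  [5] b0 r1: no row ⇒ E
  [6] b0 r1: had r1 ⇒ H
  [7] b6 r9: had r11 ⇒ C
  [8] b7 r3: had r0 ⇒ C
  [9] b0 r1: had r1 ⇒ H
  [10] b4 r3: no row ⇒ E
  [11] b2 r13: no row ⇒ E
  [12] b1 r5: had r0 ⇒ C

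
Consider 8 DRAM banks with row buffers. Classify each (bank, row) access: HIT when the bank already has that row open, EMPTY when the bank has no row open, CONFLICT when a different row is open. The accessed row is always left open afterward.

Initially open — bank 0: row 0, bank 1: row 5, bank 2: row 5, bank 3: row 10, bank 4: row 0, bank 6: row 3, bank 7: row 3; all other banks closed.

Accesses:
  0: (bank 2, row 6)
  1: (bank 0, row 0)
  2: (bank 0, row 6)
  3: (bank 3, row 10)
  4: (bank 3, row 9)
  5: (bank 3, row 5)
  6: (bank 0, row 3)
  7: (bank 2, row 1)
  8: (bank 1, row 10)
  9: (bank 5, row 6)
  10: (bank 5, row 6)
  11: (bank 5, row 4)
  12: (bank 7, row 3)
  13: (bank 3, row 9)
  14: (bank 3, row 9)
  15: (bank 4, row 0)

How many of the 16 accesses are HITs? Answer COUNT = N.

COUNT = 6

0: bank 2 row 6 — prev 5 → CONFLICT
1: bank 0 row 0 — prev 0 → HIT
2: bank 0 row 6 — prev 0 → CONFLICT
3: bank 3 row 10 — prev 10 → HIT
4: bank 3 row 9 — prev 10 → CONFLICT
5: bank 3 row 5 — prev 9 → CONFLICT
6: bank 0 row 3 — prev 6 → CONFLICT
7: bank 2 row 1 — prev 6 → CONFLICT
8: bank 1 row 10 — prev 5 → CONFLICT
9: bank 5 row 6 — prev None → EMPTY
10: bank 5 row 6 — prev 6 → HIT
11: bank 5 row 4 — prev 6 → CONFLICT
12: bank 7 row 3 — prev 3 → HIT
13: bank 3 row 9 — prev 5 → CONFLICT
14: bank 3 row 9 — prev 9 → HIT
15: bank 4 row 0 — prev 0 → HIT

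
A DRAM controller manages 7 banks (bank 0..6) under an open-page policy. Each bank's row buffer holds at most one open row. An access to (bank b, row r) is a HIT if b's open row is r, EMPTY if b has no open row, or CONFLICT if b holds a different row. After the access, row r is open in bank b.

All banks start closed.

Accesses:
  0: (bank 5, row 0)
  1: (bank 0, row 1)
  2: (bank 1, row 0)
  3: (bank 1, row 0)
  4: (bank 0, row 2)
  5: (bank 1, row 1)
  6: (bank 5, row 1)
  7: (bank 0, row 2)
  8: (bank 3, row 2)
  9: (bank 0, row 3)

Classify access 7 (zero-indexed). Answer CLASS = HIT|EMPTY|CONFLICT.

CLASS = HIT

step 0: bank5 None->0 [EMPTY]
step 1: bank0 None->1 [EMPTY]
step 2: bank1 None->0 [EMPTY]
step 3: bank1 0->0 [HIT]
step 4: bank0 1->2 [CONFLICT]
step 5: bank1 0->1 [CONFLICT]
step 6: bank5 0->1 [CONFLICT]
step 7: bank0 2->2 [HIT]
step 8: bank3 None->2 [EMPTY]
step 9: bank0 2->3 [CONFLICT]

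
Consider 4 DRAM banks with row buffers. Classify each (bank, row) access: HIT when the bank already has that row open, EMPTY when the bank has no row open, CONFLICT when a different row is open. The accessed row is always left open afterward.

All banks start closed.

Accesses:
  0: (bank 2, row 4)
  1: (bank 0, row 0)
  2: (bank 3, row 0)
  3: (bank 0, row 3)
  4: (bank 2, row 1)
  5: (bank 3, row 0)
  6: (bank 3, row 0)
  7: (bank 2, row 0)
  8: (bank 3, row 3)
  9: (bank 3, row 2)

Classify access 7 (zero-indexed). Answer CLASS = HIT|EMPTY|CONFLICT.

CLASS = CONFLICT

  [0] b2 r4: no row ⇒ E
  [1] b0 r0: no row ⇒ E
  [2] b3 r0: no row ⇒ E
  [3] b0 r3: had r0 ⇒ C
  [4] b2 r1: had r4 ⇒ C
  [5] b3 r0: had r0 ⇒ H
  [6] b3 r0: had r0 ⇒ H
  [7] b2 r0: had r1 ⇒ C
  [8] b3 r3: had r0 ⇒ C
  [9] b3 r2: had r3 ⇒ C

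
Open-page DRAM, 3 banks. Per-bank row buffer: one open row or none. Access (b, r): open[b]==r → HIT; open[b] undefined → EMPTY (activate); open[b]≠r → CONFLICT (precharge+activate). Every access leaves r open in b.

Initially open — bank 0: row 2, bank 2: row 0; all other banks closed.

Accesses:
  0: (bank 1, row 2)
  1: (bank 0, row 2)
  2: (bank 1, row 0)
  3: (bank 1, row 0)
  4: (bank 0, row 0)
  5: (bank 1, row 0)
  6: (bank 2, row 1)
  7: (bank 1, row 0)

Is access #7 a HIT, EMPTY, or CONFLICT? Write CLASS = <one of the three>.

CLASS = HIT

0: bank 1 row 2 — prev None → EMPTY
1: bank 0 row 2 — prev 2 → HIT
2: bank 1 row 0 — prev 2 → CONFLICT
3: bank 1 row 0 — prev 0 → HIT
4: bank 0 row 0 — prev 2 → CONFLICT
5: bank 1 row 0 — prev 0 → HIT
6: bank 2 row 1 — prev 0 → CONFLICT
7: bank 1 row 0 — prev 0 → HIT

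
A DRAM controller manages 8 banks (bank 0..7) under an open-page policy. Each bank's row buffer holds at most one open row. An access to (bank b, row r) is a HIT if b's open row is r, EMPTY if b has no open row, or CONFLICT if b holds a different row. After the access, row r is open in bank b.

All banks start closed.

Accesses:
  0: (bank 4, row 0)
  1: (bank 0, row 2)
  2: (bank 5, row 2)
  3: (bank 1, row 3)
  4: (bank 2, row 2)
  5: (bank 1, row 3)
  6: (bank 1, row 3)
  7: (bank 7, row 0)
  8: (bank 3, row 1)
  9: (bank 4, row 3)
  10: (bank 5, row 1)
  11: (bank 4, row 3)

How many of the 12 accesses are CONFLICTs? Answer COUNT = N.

  [0] b4 r0: no row ⇒ E
  [1] b0 r2: no row ⇒ E
  [2] b5 r2: no row ⇒ E
  [3] b1 r3: no row ⇒ E
  [4] b2 r2: no row ⇒ E
  [5] b1 r3: had r3 ⇒ H
  [6] b1 r3: had r3 ⇒ H
  [7] b7 r0: no row ⇒ E
  [8] b3 r1: no row ⇒ E
  [9] b4 r3: had r0 ⇒ C
  [10] b5 r1: had r2 ⇒ C
  [11] b4 r3: had r3 ⇒ H

COUNT = 2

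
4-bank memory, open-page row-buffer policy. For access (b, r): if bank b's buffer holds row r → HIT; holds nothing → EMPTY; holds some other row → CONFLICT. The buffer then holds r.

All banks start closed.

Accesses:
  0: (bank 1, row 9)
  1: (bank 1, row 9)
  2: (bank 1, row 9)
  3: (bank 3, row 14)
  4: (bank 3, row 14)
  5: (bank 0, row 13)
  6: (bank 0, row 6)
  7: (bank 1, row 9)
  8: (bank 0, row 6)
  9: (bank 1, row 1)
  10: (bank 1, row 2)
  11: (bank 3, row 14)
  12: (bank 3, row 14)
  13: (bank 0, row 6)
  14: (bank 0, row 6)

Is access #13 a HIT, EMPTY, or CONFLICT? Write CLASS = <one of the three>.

0: bank 1 row 9 — prev None → EMPTY
1: bank 1 row 9 — prev 9 → HIT
2: bank 1 row 9 — prev 9 → HIT
3: bank 3 row 14 — prev None → EMPTY
4: bank 3 row 14 — prev 14 → HIT
5: bank 0 row 13 — prev None → EMPTY
6: bank 0 row 6 — prev 13 → CONFLICT
7: bank 1 row 9 — prev 9 → HIT
8: bank 0 row 6 — prev 6 → HIT
9: bank 1 row 1 — prev 9 → CONFLICT
10: bank 1 row 2 — prev 1 → CONFLICT
11: bank 3 row 14 — prev 14 → HIT
12: bank 3 row 14 — prev 14 → HIT
13: bank 0 row 6 — prev 6 → HIT
14: bank 0 row 6 — prev 6 → HIT

CLASS = HIT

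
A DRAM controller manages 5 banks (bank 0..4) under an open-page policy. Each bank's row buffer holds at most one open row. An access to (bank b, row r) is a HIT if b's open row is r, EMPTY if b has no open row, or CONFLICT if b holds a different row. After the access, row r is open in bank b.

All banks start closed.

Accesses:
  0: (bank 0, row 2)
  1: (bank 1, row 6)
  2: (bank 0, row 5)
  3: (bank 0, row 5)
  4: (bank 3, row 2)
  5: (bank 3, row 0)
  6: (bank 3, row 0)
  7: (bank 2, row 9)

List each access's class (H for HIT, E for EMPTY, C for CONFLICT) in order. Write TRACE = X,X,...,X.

TRACE = E,E,C,H,E,C,H,E

0: bank 0 row 2 — prev None → EMPTY
1: bank 1 row 6 — prev None → EMPTY
2: bank 0 row 5 — prev 2 → CONFLICT
3: bank 0 row 5 — prev 5 → HIT
4: bank 3 row 2 — prev None → EMPTY
5: bank 3 row 0 — prev 2 → CONFLICT
6: bank 3 row 0 — prev 0 → HIT
7: bank 2 row 9 — prev None → EMPTY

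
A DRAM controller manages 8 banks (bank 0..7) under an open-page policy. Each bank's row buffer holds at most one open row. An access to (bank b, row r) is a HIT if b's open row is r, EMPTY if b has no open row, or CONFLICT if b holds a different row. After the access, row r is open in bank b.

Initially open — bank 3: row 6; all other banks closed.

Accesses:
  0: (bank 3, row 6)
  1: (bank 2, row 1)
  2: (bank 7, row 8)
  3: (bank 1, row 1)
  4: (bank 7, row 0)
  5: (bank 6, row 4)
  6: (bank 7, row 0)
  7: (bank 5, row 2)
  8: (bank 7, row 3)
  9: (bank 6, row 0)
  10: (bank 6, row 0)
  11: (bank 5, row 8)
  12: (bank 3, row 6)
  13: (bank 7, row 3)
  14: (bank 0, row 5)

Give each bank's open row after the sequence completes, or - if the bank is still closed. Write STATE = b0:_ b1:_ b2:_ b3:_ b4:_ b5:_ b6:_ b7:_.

STATE = b0:5 b1:1 b2:1 b3:6 b4:- b5:8 b6:0 b7:3

step 0: bank3 6->6 [HIT]
step 1: bank2 None->1 [EMPTY]
step 2: bank7 None->8 [EMPTY]
step 3: bank1 None->1 [EMPTY]
step 4: bank7 8->0 [CONFLICT]
step 5: bank6 None->4 [EMPTY]
step 6: bank7 0->0 [HIT]
step 7: bank5 None->2 [EMPTY]
step 8: bank7 0->3 [CONFLICT]
step 9: bank6 4->0 [CONFLICT]
step 10: bank6 0->0 [HIT]
step 11: bank5 2->8 [CONFLICT]
step 12: bank3 6->6 [HIT]
step 13: bank7 3->3 [HIT]
step 14: bank0 None->5 [EMPTY]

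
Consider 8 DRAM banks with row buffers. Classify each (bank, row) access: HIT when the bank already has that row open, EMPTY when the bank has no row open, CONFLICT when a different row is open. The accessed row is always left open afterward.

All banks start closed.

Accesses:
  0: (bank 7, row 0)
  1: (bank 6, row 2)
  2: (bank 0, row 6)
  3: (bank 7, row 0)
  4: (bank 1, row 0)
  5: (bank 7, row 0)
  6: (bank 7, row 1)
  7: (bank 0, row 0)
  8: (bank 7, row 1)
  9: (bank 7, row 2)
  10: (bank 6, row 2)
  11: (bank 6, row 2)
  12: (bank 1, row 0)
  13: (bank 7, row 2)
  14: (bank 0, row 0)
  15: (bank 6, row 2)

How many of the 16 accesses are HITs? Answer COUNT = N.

COUNT = 9

0: bank 7 row 0 — prev None → EMPTY
1: bank 6 row 2 — prev None → EMPTY
2: bank 0 row 6 — prev None → EMPTY
3: bank 7 row 0 — prev 0 → HIT
4: bank 1 row 0 — prev None → EMPTY
5: bank 7 row 0 — prev 0 → HIT
6: bank 7 row 1 — prev 0 → CONFLICT
7: bank 0 row 0 — prev 6 → CONFLICT
8: bank 7 row 1 — prev 1 → HIT
9: bank 7 row 2 — prev 1 → CONFLICT
10: bank 6 row 2 — prev 2 → HIT
11: bank 6 row 2 — prev 2 → HIT
12: bank 1 row 0 — prev 0 → HIT
13: bank 7 row 2 — prev 2 → HIT
14: bank 0 row 0 — prev 0 → HIT
15: bank 6 row 2 — prev 2 → HIT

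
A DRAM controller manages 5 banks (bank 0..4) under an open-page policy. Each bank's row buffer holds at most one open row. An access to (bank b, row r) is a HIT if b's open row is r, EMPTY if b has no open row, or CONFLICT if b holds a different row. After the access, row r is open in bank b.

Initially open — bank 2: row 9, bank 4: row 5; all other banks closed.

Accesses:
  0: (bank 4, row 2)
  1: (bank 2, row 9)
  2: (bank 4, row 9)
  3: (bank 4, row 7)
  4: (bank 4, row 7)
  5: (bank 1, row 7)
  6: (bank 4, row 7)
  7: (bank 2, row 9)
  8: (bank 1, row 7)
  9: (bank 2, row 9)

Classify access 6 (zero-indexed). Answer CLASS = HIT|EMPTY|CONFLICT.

CLASS = HIT

step 0: bank4 5->2 [CONFLICT]
step 1: bank2 9->9 [HIT]
step 2: bank4 2->9 [CONFLICT]
step 3: bank4 9->7 [CONFLICT]
step 4: bank4 7->7 [HIT]
step 5: bank1 None->7 [EMPTY]
step 6: bank4 7->7 [HIT]
step 7: bank2 9->9 [HIT]
step 8: bank1 7->7 [HIT]
step 9: bank2 9->9 [HIT]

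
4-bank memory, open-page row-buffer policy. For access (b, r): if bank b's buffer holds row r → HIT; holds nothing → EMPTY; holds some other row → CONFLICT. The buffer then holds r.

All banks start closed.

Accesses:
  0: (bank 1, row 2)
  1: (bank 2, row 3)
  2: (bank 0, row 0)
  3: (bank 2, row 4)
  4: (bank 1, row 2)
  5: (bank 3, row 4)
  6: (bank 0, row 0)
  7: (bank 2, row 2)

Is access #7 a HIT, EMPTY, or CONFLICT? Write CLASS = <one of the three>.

CLASS = CONFLICT

#0 (1,2) E
#1 (2,3) E
#2 (0,0) E
#3 (2,4) C  (was 3)
#4 (1,2) H  (was 2)
#5 (3,4) E
#6 (0,0) H  (was 0)
#7 (2,2) C  (was 4)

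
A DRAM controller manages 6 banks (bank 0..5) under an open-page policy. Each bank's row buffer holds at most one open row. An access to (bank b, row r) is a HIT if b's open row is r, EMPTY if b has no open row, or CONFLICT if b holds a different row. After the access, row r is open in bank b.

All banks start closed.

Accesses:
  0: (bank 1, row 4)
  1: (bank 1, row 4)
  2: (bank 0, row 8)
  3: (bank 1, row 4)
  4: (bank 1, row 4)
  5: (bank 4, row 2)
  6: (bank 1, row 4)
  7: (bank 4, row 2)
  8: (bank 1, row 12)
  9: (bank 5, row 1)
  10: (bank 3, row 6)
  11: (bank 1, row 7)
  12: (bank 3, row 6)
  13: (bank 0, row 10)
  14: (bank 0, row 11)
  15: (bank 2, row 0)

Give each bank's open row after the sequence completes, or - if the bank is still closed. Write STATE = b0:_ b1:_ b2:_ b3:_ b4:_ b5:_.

#0 (1,4) E
#1 (1,4) H  (was 4)
#2 (0,8) E
#3 (1,4) H  (was 4)
#4 (1,4) H  (was 4)
#5 (4,2) E
#6 (1,4) H  (was 4)
#7 (4,2) H  (was 2)
#8 (1,12) C  (was 4)
#9 (5,1) E
#10 (3,6) E
#11 (1,7) C  (was 12)
#12 (3,6) H  (was 6)
#13 (0,10) C  (was 8)
#14 (0,11) C  (was 10)
#15 (2,0) E

STATE = b0:11 b1:7 b2:0 b3:6 b4:2 b5:1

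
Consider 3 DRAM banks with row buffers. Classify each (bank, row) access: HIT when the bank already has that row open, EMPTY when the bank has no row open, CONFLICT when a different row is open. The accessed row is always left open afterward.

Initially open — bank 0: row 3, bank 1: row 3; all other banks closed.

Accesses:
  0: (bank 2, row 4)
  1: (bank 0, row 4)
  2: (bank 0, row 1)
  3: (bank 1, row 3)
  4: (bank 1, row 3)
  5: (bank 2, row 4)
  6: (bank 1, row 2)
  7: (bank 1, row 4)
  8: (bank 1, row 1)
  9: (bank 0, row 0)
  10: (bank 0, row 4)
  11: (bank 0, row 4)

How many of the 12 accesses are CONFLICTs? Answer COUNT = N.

COUNT = 7

step 0: bank2 None->4 [EMPTY]
step 1: bank0 3->4 [CONFLICT]
step 2: bank0 4->1 [CONFLICT]
step 3: bank1 3->3 [HIT]
step 4: bank1 3->3 [HIT]
step 5: bank2 4->4 [HIT]
step 6: bank1 3->2 [CONFLICT]
step 7: bank1 2->4 [CONFLICT]
step 8: bank1 4->1 [CONFLICT]
step 9: bank0 1->0 [CONFLICT]
step 10: bank0 0->4 [CONFLICT]
step 11: bank0 4->4 [HIT]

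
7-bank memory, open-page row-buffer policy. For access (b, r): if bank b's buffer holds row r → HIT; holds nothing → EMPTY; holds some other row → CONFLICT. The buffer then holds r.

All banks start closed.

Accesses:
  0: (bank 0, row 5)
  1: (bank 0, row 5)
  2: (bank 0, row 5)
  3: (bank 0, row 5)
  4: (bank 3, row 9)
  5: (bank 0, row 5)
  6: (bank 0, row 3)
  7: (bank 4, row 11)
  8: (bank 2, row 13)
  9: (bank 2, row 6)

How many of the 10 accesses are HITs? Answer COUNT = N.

COUNT = 4

  [0] b0 r5: no row ⇒ E
  [1] b0 r5: had r5 ⇒ H
  [2] b0 r5: had r5 ⇒ H
  [3] b0 r5: had r5 ⇒ H
  [4] b3 r9: no row ⇒ E
  [5] b0 r5: had r5 ⇒ H
  [6] b0 r3: had r5 ⇒ C
  [7] b4 r11: no row ⇒ E
  [8] b2 r13: no row ⇒ E
  [9] b2 r6: had r13 ⇒ C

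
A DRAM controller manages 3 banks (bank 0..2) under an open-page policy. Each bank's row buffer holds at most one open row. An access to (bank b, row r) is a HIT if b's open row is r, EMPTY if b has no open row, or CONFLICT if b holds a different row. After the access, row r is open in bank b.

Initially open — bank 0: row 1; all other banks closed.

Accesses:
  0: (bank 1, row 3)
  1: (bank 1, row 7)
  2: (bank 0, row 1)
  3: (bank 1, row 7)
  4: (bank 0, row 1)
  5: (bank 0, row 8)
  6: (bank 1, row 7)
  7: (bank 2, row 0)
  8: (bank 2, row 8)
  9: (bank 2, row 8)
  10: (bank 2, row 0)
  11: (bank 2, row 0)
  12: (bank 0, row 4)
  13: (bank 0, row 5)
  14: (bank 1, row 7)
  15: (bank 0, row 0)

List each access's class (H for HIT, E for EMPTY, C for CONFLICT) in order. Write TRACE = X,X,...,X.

#0 (1,3) E
#1 (1,7) C  (was 3)
#2 (0,1) H  (was 1)
#3 (1,7) H  (was 7)
#4 (0,1) H  (was 1)
#5 (0,8) C  (was 1)
#6 (1,7) H  (was 7)
#7 (2,0) E
#8 (2,8) C  (was 0)
#9 (2,8) H  (was 8)
#10 (2,0) C  (was 8)
#11 (2,0) H  (was 0)
#12 (0,4) C  (was 8)
#13 (0,5) C  (was 4)
#14 (1,7) H  (was 7)
#15 (0,0) C  (was 5)

TRACE = E,C,H,H,H,C,H,E,C,H,C,H,C,C,H,C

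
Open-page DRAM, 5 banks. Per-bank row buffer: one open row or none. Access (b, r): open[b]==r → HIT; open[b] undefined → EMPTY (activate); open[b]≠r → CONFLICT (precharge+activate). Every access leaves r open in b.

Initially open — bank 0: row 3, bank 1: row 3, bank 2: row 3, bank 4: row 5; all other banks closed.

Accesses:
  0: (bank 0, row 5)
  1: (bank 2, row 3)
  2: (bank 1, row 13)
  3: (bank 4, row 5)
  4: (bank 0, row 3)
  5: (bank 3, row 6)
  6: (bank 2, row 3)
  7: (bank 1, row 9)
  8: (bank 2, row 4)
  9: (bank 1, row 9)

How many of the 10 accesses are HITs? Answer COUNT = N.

  [0] b0 r5: had r3 ⇒ C
  [1] b2 r3: had r3 ⇒ H
  [2] b1 r13: had r3 ⇒ C
  [3] b4 r5: had r5 ⇒ H
  [4] b0 r3: had r5 ⇒ C
  [5] b3 r6: no row ⇒ E
  [6] b2 r3: had r3 ⇒ H
  [7] b1 r9: had r13 ⇒ C
  [8] b2 r4: had r3 ⇒ C
  [9] b1 r9: had r9 ⇒ H

COUNT = 4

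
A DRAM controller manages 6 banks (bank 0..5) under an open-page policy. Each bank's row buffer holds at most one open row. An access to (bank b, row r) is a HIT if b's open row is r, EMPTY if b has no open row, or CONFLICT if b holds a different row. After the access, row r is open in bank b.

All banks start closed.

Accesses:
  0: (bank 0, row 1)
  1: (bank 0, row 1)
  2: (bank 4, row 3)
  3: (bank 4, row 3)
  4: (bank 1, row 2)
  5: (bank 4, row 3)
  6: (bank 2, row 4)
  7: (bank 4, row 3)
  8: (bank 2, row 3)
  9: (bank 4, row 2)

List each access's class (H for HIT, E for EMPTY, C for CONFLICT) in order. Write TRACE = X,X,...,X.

TRACE = E,H,E,H,E,H,E,H,C,C

#0 (0,1) E
#1 (0,1) H  (was 1)
#2 (4,3) E
#3 (4,3) H  (was 3)
#4 (1,2) E
#5 (4,3) H  (was 3)
#6 (2,4) E
#7 (4,3) H  (was 3)
#8 (2,3) C  (was 4)
#9 (4,2) C  (was 3)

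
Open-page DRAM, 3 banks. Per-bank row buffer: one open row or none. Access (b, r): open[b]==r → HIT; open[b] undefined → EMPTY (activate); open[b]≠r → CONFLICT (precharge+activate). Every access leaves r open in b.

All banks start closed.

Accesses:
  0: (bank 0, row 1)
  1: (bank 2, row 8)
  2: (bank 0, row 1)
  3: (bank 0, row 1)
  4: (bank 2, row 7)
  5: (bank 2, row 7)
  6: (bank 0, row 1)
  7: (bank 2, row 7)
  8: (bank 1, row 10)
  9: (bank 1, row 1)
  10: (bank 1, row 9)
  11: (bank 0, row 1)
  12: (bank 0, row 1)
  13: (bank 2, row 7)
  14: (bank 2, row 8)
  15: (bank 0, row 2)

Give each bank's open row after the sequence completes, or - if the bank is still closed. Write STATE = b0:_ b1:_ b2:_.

STATE = b0:2 b1:9 b2:8

0: bank 0 row 1 — prev None → EMPTY
1: bank 2 row 8 — prev None → EMPTY
2: bank 0 row 1 — prev 1 → HIT
3: bank 0 row 1 — prev 1 → HIT
4: bank 2 row 7 — prev 8 → CONFLICT
5: bank 2 row 7 — prev 7 → HIT
6: bank 0 row 1 — prev 1 → HIT
7: bank 2 row 7 — prev 7 → HIT
8: bank 1 row 10 — prev None → EMPTY
9: bank 1 row 1 — prev 10 → CONFLICT
10: bank 1 row 9 — prev 1 → CONFLICT
11: bank 0 row 1 — prev 1 → HIT
12: bank 0 row 1 — prev 1 → HIT
13: bank 2 row 7 — prev 7 → HIT
14: bank 2 row 8 — prev 7 → CONFLICT
15: bank 0 row 2 — prev 1 → CONFLICT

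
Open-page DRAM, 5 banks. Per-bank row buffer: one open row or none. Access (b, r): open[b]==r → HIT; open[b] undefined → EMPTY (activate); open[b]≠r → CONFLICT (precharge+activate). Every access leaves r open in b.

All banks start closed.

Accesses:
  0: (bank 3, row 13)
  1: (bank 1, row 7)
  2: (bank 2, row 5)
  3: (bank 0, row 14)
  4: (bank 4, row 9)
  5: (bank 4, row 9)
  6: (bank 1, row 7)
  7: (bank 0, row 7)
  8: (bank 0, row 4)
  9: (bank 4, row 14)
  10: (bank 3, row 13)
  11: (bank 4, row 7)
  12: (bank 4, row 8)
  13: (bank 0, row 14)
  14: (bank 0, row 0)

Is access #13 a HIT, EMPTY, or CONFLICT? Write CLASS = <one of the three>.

step 0: bank3 None->13 [EMPTY]
step 1: bank1 None->7 [EMPTY]
step 2: bank2 None->5 [EMPTY]
step 3: bank0 None->14 [EMPTY]
step 4: bank4 None->9 [EMPTY]
step 5: bank4 9->9 [HIT]
step 6: bank1 7->7 [HIT]
step 7: bank0 14->7 [CONFLICT]
step 8: bank0 7->4 [CONFLICT]
step 9: bank4 9->14 [CONFLICT]
step 10: bank3 13->13 [HIT]
step 11: bank4 14->7 [CONFLICT]
step 12: bank4 7->8 [CONFLICT]
step 13: bank0 4->14 [CONFLICT]
step 14: bank0 14->0 [CONFLICT]

CLASS = CONFLICT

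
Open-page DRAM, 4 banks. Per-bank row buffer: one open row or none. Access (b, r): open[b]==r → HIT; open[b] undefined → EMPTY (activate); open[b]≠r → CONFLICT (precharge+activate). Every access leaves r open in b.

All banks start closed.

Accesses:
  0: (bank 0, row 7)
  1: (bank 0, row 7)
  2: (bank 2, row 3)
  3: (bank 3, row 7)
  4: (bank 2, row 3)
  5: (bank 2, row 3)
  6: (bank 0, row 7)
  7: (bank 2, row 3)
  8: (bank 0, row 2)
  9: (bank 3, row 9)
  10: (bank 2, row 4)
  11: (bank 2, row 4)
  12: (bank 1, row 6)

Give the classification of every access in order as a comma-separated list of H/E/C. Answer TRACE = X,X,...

TRACE = E,H,E,E,H,H,H,H,C,C,C,H,E

0: bank 0 row 7 — prev None → EMPTY
1: bank 0 row 7 — prev 7 → HIT
2: bank 2 row 3 — prev None → EMPTY
3: bank 3 row 7 — prev None → EMPTY
4: bank 2 row 3 — prev 3 → HIT
5: bank 2 row 3 — prev 3 → HIT
6: bank 0 row 7 — prev 7 → HIT
7: bank 2 row 3 — prev 3 → HIT
8: bank 0 row 2 — prev 7 → CONFLICT
9: bank 3 row 9 — prev 7 → CONFLICT
10: bank 2 row 4 — prev 3 → CONFLICT
11: bank 2 row 4 — prev 4 → HIT
12: bank 1 row 6 — prev None → EMPTY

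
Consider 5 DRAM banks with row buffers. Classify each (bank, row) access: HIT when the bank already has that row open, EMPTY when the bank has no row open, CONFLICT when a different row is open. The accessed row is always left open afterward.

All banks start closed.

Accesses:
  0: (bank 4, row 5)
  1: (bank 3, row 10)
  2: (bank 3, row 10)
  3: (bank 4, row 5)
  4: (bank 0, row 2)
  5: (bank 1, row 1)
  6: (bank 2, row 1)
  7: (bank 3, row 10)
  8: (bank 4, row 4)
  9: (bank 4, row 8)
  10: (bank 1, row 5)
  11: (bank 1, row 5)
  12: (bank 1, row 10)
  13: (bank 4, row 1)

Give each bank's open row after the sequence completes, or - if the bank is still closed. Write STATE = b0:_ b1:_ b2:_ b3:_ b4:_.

step 0: bank4 None->5 [EMPTY]
step 1: bank3 None->10 [EMPTY]
step 2: bank3 10->10 [HIT]
step 3: bank4 5->5 [HIT]
step 4: bank0 None->2 [EMPTY]
step 5: bank1 None->1 [EMPTY]
step 6: bank2 None->1 [EMPTY]
step 7: bank3 10->10 [HIT]
step 8: bank4 5->4 [CONFLICT]
step 9: bank4 4->8 [CONFLICT]
step 10: bank1 1->5 [CONFLICT]
step 11: bank1 5->5 [HIT]
step 12: bank1 5->10 [CONFLICT]
step 13: bank4 8->1 [CONFLICT]

STATE = b0:2 b1:10 b2:1 b3:10 b4:1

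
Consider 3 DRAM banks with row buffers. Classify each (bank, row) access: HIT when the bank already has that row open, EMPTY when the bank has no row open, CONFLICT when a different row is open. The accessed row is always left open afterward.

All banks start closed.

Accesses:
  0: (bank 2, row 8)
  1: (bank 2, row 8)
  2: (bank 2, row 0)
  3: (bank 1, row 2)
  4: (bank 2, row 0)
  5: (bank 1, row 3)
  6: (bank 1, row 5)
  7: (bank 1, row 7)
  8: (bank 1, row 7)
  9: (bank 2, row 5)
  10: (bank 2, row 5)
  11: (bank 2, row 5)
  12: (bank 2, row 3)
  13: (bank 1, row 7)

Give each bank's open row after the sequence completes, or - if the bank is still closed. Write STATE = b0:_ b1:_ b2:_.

STATE = b0:- b1:7 b2:3

0: bank 2 row 8 — prev None → EMPTY
1: bank 2 row 8 — prev 8 → HIT
2: bank 2 row 0 — prev 8 → CONFLICT
3: bank 1 row 2 — prev None → EMPTY
4: bank 2 row 0 — prev 0 → HIT
5: bank 1 row 3 — prev 2 → CONFLICT
6: bank 1 row 5 — prev 3 → CONFLICT
7: bank 1 row 7 — prev 5 → CONFLICT
8: bank 1 row 7 — prev 7 → HIT
9: bank 2 row 5 — prev 0 → CONFLICT
10: bank 2 row 5 — prev 5 → HIT
11: bank 2 row 5 — prev 5 → HIT
12: bank 2 row 3 — prev 5 → CONFLICT
13: bank 1 row 7 — prev 7 → HIT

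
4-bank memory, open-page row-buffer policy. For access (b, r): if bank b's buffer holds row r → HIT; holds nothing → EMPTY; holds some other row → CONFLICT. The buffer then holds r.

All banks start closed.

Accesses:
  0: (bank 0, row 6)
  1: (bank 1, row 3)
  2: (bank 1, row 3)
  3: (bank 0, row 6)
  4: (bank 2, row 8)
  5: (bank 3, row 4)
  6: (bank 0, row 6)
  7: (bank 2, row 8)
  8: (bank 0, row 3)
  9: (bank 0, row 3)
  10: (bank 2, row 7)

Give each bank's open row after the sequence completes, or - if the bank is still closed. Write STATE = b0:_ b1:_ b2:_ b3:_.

STATE = b0:3 b1:3 b2:7 b3:4

  [0] b0 r6: no row ⇒ E
  [1] b1 r3: no row ⇒ E
  [2] b1 r3: had r3 ⇒ H
  [3] b0 r6: had r6 ⇒ H
  [4] b2 r8: no row ⇒ E
  [5] b3 r4: no row ⇒ E
  [6] b0 r6: had r6 ⇒ H
  [7] b2 r8: had r8 ⇒ H
  [8] b0 r3: had r6 ⇒ C
  [9] b0 r3: had r3 ⇒ H
  [10] b2 r7: had r8 ⇒ C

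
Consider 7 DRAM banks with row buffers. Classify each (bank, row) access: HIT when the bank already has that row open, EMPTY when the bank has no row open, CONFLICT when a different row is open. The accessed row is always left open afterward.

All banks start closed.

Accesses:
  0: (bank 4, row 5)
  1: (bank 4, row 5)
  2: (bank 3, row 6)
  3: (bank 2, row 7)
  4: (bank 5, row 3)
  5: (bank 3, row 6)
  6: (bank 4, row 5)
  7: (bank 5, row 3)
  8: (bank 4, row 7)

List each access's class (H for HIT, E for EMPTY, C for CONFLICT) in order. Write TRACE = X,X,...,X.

#0 (4,5) E
#1 (4,5) H  (was 5)
#2 (3,6) E
#3 (2,7) E
#4 (5,3) E
#5 (3,6) H  (was 6)
#6 (4,5) H  (was 5)
#7 (5,3) H  (was 3)
#8 (4,7) C  (was 5)

TRACE = E,H,E,E,E,H,H,H,C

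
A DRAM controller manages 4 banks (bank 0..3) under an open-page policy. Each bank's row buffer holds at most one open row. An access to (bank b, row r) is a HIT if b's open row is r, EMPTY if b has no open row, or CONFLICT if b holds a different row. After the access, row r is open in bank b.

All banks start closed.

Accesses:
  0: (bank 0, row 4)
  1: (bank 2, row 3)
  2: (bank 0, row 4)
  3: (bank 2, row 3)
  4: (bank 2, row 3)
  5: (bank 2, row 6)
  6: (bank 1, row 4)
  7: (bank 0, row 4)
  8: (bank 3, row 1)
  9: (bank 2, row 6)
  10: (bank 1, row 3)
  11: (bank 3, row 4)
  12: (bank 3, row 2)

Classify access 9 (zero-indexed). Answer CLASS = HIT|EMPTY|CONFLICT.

CLASS = HIT

step 0: bank0 None->4 [EMPTY]
step 1: bank2 None->3 [EMPTY]
step 2: bank0 4->4 [HIT]
step 3: bank2 3->3 [HIT]
step 4: bank2 3->3 [HIT]
step 5: bank2 3->6 [CONFLICT]
step 6: bank1 None->4 [EMPTY]
step 7: bank0 4->4 [HIT]
step 8: bank3 None->1 [EMPTY]
step 9: bank2 6->6 [HIT]
step 10: bank1 4->3 [CONFLICT]
step 11: bank3 1->4 [CONFLICT]
step 12: bank3 4->2 [CONFLICT]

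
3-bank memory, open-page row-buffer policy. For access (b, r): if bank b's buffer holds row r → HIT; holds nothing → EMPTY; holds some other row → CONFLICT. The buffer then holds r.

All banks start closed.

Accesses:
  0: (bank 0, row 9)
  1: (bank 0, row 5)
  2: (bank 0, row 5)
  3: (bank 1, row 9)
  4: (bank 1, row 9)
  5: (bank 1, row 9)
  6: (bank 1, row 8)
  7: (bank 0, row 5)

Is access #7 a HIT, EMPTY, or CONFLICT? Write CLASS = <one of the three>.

#0 (0,9) E
#1 (0,5) C  (was 9)
#2 (0,5) H  (was 5)
#3 (1,9) E
#4 (1,9) H  (was 9)
#5 (1,9) H  (was 9)
#6 (1,8) C  (was 9)
#7 (0,5) H  (was 5)

CLASS = HIT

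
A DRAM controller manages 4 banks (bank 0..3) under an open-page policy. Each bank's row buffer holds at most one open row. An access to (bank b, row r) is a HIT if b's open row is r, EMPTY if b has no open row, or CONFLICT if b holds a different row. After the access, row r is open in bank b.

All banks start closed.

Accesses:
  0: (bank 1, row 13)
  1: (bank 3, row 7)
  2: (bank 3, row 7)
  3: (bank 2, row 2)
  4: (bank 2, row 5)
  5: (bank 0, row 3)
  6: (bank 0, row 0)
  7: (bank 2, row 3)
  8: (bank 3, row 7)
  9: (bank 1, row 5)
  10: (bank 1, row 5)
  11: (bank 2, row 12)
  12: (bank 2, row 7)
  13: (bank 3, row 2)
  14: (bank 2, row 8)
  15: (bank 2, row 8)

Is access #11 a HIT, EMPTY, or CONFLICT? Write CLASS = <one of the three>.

CLASS = CONFLICT

step 0: bank1 None->13 [EMPTY]
step 1: bank3 None->7 [EMPTY]
step 2: bank3 7->7 [HIT]
step 3: bank2 None->2 [EMPTY]
step 4: bank2 2->5 [CONFLICT]
step 5: bank0 None->3 [EMPTY]
step 6: bank0 3->0 [CONFLICT]
step 7: bank2 5->3 [CONFLICT]
step 8: bank3 7->7 [HIT]
step 9: bank1 13->5 [CONFLICT]
step 10: bank1 5->5 [HIT]
step 11: bank2 3->12 [CONFLICT]
step 12: bank2 12->7 [CONFLICT]
step 13: bank3 7->2 [CONFLICT]
step 14: bank2 7->8 [CONFLICT]
step 15: bank2 8->8 [HIT]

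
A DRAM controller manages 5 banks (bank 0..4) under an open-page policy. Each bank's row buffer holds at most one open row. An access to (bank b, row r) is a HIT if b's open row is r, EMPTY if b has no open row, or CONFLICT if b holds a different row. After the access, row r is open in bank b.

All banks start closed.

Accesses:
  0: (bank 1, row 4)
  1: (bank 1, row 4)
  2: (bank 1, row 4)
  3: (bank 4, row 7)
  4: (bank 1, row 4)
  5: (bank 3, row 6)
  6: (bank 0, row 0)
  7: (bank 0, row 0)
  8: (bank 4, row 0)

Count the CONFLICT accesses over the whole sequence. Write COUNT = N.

step 0: bank1 None->4 [EMPTY]
step 1: bank1 4->4 [HIT]
step 2: bank1 4->4 [HIT]
step 3: bank4 None->7 [EMPTY]
step 4: bank1 4->4 [HIT]
step 5: bank3 None->6 [EMPTY]
step 6: bank0 None->0 [EMPTY]
step 7: bank0 0->0 [HIT]
step 8: bank4 7->0 [CONFLICT]

COUNT = 1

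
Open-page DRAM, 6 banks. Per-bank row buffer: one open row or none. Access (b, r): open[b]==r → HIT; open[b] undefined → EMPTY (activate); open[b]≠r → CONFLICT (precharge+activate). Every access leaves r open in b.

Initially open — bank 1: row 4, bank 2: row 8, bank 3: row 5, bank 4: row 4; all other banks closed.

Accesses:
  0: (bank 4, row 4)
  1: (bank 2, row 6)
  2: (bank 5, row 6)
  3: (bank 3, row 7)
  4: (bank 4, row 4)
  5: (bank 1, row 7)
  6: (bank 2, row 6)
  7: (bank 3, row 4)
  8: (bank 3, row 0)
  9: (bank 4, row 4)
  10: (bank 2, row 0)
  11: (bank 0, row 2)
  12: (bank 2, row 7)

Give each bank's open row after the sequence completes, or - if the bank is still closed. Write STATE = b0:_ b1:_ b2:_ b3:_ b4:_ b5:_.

STATE = b0:2 b1:7 b2:7 b3:0 b4:4 b5:6

  [0] b4 r4: had r4 ⇒ H
  [1] b2 r6: had r8 ⇒ C
  [2] b5 r6: no row ⇒ E
  [3] b3 r7: had r5 ⇒ C
  [4] b4 r4: had r4 ⇒ H
  [5] b1 r7: had r4 ⇒ C
  [6] b2 r6: had r6 ⇒ H
  [7] b3 r4: had r7 ⇒ C
  [8] b3 r0: had r4 ⇒ C
  [9] b4 r4: had r4 ⇒ H
  [10] b2 r0: had r6 ⇒ C
  [11] b0 r2: no row ⇒ E
  [12] b2 r7: had r0 ⇒ C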